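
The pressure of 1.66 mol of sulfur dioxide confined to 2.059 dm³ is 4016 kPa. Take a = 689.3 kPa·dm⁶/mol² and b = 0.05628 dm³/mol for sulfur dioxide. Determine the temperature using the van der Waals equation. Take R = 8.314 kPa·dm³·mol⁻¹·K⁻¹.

T ≈ 635.8 K

T = (P + a n²/V²)(V − nb)/(nR)
P + a n²/V² = 4016 + (689.3)(1.66)²/(2.059)² = 4464.0 kPa
V − nb = 2.059 − (1.66)(0.05628) = 1.9656 dm³
T = (4464.0)(1.9656)/((1.66)(8.314)) = 635.8 K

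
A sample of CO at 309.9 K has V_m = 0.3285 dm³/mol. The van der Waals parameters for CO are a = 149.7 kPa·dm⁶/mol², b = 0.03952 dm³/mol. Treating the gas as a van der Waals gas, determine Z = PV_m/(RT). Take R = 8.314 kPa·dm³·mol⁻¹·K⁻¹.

Z ≈ 0.9599

P = RT/(V_m − b) − a/V_m² = (8.314)(309.9)/(0.3285 − 0.03952) − 149.7/(0.3285)²
  = 2576.5/0.28898 − 1387.2 = 8915.8 − 1387.2 = 7528.6 kPa
Z = PV_m/(RT) = (7528.6)(0.3285)/((8.314)(309.9)) = 2473.1/2576.5 = 0.9599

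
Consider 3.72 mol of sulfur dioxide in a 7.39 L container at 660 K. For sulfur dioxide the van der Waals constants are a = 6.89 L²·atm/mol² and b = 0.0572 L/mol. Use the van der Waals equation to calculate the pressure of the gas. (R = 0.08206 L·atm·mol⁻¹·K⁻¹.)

P = nRT/(V − nb) − a n²/V²
nRT/(V − nb) = (3.72)(0.08206)(660)/(7.39 − 3.72×0.0572) = 201.47/7.1772 = 28.071 atm
a n²/V² = (6.89)(3.72)²/(7.39)² = 1.7459 atm
P = 28.071 − 1.7459 = 26.33 atm

P ≈ 26.33 atm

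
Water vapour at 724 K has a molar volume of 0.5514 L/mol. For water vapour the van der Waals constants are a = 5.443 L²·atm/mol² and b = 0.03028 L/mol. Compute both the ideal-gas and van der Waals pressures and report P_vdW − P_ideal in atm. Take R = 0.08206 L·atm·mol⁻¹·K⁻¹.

Ideal: P_ideal = RT/V_m = (0.08206)(724)/0.5514 = 107.747 atm
vdW: P = RT/(V_m − b) − a/V_m² = 59.4114/0.521120 − 5.443/0.304042 = 114.007 − 17.9021 = 96.105 atm
ΔP = 96.105 − 107.747 = -11.64 atm

ΔP ≈ -11.64 atm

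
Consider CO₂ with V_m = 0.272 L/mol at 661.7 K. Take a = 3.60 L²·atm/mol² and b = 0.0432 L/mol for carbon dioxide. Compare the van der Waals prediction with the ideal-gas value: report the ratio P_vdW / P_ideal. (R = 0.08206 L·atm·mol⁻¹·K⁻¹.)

P_vdW / P_ideal ≈ 0.9451

Ideal: P_ideal = RT/V_m = (0.08206)(661.7)/0.272 = 199.629 atm
vdW: P = RT/(V_m − b) − a/V_m² = 54.2991/0.228800 − 3.60/0.0739840 = 237.321 − 48.6592 = 188.662 atm
Ratio = 188.662/199.629 = 0.9451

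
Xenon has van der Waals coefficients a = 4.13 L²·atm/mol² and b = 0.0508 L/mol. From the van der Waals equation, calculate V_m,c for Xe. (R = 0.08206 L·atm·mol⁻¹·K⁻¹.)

For a van der Waals gas, V_m,c = 3b.
V_m,c = 3×0.0508 = 0.1524 L/mol

V_m,c ≈ 0.1524 L/mol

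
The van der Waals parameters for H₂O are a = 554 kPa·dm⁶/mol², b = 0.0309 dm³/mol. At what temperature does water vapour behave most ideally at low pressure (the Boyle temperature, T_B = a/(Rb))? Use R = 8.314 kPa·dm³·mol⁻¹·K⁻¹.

T_B ≈ 2156 K

For a van der Waals gas the second virial coefficient B₂ = b − a/(RT) vanishes at T_B = a/(Rb).
T_B = 554/(8.314×0.0309) = 554/0.25690 = 2156 K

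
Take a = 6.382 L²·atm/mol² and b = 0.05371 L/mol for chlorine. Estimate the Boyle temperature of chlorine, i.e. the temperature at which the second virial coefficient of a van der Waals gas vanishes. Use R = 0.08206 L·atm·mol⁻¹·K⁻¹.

For a van der Waals gas the second virial coefficient B₂ = b − a/(RT) vanishes at T_B = a/(Rb).
T_B = 6.382/(0.08206×0.05371) = 6.382/0.0044074 = 1448 K

T_B ≈ 1448 K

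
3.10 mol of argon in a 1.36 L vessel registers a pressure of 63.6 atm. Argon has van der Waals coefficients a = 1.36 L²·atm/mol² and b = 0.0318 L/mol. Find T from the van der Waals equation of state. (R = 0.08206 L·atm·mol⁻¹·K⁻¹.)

T ≈ 350.4 K

T = (P + a n²/V²)(V − nb)/(nR)
P + a n²/V² = 63.6 + (1.36)(3.10)²/(1.36)² = 70.666 atm
V − nb = 1.36 − (3.10)(0.0318) = 1.2614 L
T = (70.666)(1.2614)/((3.10)(0.08206)) = 350.4 K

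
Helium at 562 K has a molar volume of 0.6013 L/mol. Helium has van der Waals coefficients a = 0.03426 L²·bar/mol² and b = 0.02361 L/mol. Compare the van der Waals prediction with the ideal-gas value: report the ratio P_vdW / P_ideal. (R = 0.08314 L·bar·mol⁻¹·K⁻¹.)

P_vdW / P_ideal ≈ 1.040

Ideal: P_ideal = RT/V_m = (0.08314)(562)/0.6013 = 77.7061 bar
vdW: P = RT/(V_m − b) − a/V_m² = 46.7247/0.577690 − 0.03426/0.361562 = 80.8820 − 0.0947555 = 80.7872 bar
Ratio = 80.7872/77.7061 = 1.040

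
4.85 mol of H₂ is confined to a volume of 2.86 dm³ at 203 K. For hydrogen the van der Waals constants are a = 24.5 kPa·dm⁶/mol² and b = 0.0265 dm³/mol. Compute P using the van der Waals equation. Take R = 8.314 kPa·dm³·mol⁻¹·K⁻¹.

P = nRT/(V − nb) − a n²/V²
nRT/(V − nb) = (4.85)(8.314)(203)/(2.86 − 4.85×0.0265) = 8185.5/2.7315 = 2996.7 kPa
a n²/V² = (24.5)(4.85)²/(2.86)² = 70.456 kPa
P = 2996.7 − 70.456 = 2926 kPa

P ≈ 2926 kPa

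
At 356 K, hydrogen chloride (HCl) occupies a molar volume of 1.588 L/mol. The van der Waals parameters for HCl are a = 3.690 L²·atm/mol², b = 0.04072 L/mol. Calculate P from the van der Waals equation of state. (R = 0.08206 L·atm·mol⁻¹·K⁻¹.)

P ≈ 17.42 atm

P = RT/(V_m − b) − a/V_m²
RT/(V_m − b) = (0.08206)(356)/(1.588 − 0.04072) = 29.213/1.5473 = 18.880 atm
a/V_m² = 3.690/(1.588)² = 1.4633 atm
P = 18.880 − 1.4633 = 17.42 atm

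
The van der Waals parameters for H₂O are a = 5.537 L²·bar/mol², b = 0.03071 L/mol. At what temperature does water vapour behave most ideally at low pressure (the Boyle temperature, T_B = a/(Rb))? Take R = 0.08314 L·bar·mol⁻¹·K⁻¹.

T_B ≈ 2169 K

For a van der Waals gas the second virial coefficient B₂ = b − a/(RT) vanishes at T_B = a/(Rb).
T_B = 5.537/(0.08314×0.03071) = 5.537/0.0025532 = 2169 K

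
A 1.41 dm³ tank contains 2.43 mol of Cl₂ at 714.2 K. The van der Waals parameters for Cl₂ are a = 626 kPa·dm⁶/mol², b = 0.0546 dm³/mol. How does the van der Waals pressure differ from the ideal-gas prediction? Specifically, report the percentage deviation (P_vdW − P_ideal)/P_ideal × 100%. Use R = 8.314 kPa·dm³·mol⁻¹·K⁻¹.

Ideal: P_ideal = nRT/V = (2.43)(8.314)(714.2)/1.41 = 10233.3 kPa
vdW: P = nRT/(V − nb) − a n²/V² = 14429.0/1.27732 − 3696.47/1.98810 = 11296.3 − 1859.30 = 9437.0 kPa
% deviation = (9437.0 − 10233.3)/10233.3 × 100% = -7.78%

-7.78 %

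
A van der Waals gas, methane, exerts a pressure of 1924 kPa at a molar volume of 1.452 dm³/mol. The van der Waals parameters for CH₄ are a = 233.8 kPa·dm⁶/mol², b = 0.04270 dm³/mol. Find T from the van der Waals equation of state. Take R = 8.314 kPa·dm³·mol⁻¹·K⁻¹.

T ≈ 344.9 K

T = (P + a/V_m²)(V_m − b)/R
P + a/V_m² = 1924 + 233.8/(1.452)² = 2034.9 kPa
V_m − b = 1.452 − 0.04270 = 1.4093 dm³/mol
T = (2034.9)(1.4093)/8.314 = 344.9 K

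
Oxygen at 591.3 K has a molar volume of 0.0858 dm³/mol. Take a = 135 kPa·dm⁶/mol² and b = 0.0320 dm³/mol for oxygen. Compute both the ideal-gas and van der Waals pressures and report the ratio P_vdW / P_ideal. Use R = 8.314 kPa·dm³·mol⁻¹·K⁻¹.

P_vdW / P_ideal ≈ 1.275

Ideal: P_ideal = RT/V_m = (8.314)(591.3)/0.0858 = 57296.8 kPa
vdW: P = RT/(V_m − b) − a/V_m² = 4916.07/0.0538000 − 135/0.00736164 = 91376.8 − 18338.3 = 73038.5 kPa
Ratio = 73038.5/57296.8 = 1.275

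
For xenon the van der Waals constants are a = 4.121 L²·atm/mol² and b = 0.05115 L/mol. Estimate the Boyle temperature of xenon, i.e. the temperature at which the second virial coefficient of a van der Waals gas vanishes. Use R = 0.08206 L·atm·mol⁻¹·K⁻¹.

T_B ≈ 981.8 K

For a van der Waals gas the second virial coefficient B₂ = b − a/(RT) vanishes at T_B = a/(Rb).
T_B = 4.121/(0.08206×0.05115) = 4.121/0.0041974 = 981.8 K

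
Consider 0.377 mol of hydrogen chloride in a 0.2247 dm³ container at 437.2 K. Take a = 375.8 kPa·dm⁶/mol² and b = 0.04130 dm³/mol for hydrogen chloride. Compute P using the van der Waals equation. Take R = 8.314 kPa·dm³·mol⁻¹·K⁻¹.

P ≈ 5495 kPa

P = nRT/(V − nb) − a n²/V²
nRT/(V − nb) = (0.377)(8.314)(437.2)/(0.2247 − 0.377×0.04130) = 1370.4/0.20913 = 6552.9 kPa
a n²/V² = (375.8)(0.377)²/(0.2247)² = 1057.9 kPa
P = 6552.9 − 1057.9 = 5495 kPa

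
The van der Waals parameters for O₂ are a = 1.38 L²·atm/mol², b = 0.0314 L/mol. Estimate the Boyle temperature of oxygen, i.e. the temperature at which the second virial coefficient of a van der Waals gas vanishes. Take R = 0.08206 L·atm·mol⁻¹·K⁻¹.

T_B ≈ 535.6 K

For a van der Waals gas the second virial coefficient B₂ = b − a/(RT) vanishes at T_B = a/(Rb).
T_B = 1.38/(0.08206×0.0314) = 1.38/0.0025767 = 535.6 K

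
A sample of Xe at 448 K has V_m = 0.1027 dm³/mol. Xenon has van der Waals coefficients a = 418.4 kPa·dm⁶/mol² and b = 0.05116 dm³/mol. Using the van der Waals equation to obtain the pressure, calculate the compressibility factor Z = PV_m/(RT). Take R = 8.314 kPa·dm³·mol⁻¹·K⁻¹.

Z ≈ 0.8988

P = RT/(V_m − b) − a/V_m² = (8.314)(448)/(0.1027 − 0.05116) − 418.4/(0.1027)²
  = 3724.7/0.051540 − 39669 = 72268 − 39669 = 32599 kPa
Z = PV_m/(RT) = (32599)(0.1027)/((8.314)(448)) = 3347.9/3724.7 = 0.8988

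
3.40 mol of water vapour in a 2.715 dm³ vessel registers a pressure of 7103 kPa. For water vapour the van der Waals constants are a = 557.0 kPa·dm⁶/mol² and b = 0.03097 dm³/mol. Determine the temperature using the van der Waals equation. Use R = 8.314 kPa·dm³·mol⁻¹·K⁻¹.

T = (P + a n²/V²)(V − nb)/(nR)
P + a n²/V² = 7103 + (557.0)(3.40)²/(2.715)² = 7976.5 kPa
V − nb = 2.715 − (3.40)(0.03097) = 2.6097 dm³
T = (7976.5)(2.6097)/((3.40)(8.314)) = 736.4 K

T ≈ 736.4 K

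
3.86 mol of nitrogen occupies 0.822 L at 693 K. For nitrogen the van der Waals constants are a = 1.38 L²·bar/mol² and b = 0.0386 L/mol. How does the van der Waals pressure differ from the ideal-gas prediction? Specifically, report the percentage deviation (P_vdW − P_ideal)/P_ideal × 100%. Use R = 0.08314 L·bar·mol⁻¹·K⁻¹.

Ideal: P_ideal = nRT/V = (3.86)(0.08314)(693)/0.822 = 270.557 bar
vdW: P = nRT/(V − nb) − a n²/V² = 222.398/0.673004 − 20.5614/0.675684 = 330.456 − 30.4305 = 300.026 bar
% deviation = (300.026 − 270.557)/270.557 × 100% = 10.89%

10.89 %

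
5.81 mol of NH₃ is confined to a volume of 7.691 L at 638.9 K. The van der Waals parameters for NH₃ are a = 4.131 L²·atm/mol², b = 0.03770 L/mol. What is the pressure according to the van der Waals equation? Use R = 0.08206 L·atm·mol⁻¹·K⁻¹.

P ≈ 38.41 atm

P = nRT/(V − nb) − a n²/V²
nRT/(V − nb) = (5.81)(0.08206)(638.9)/(7.691 − 5.81×0.03770) = 304.61/7.4720 = 40.767 atm
a n²/V² = (4.131)(5.81)²/(7.691)² = 2.3574 atm
P = 40.767 − 2.3574 = 38.41 atm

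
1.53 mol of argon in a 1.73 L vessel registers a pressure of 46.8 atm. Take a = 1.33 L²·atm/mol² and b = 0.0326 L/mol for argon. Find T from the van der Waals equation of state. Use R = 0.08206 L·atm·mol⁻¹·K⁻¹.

T ≈ 640.2 K

T = (P + a n²/V²)(V − nb)/(nR)
P + a n²/V² = 46.8 + (1.33)(1.53)²/(1.73)² = 47.840 atm
V − nb = 1.73 − (1.53)(0.0326) = 1.6801 L
T = (47.840)(1.6801)/((1.53)(0.08206)) = 640.2 K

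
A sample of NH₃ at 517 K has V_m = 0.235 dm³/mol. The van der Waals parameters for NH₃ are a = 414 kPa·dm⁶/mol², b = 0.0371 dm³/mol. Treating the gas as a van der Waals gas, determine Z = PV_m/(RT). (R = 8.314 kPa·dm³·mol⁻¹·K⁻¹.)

Z ≈ 0.7776

P = RT/(V_m − b) − a/V_m² = (8.314)(517)/(0.235 − 0.0371) − 414/(0.235)²
  = 4298.3/0.19790 − 7496.6 = 21720 − 7496.6 = 14223 kPa
Z = PV_m/(RT) = (14223)(0.235)/((8.314)(517)) = 3342.4/4298.3 = 0.7776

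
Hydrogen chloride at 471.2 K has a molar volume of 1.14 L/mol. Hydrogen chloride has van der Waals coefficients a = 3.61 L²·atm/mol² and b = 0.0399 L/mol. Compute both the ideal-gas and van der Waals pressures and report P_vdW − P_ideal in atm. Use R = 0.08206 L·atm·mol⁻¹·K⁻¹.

Ideal: P_ideal = RT/V_m = (0.08206)(471.2)/1.14 = 33.9181 atm
vdW: P = RT/(V_m − b) − a/V_m² = 38.6667/1.10010 − 3.61/1.29960 = 35.1484 − 2.77778 = 32.3706 atm
ΔP = 32.3706 − 33.9181 = -1.548 atm

ΔP ≈ -1.548 atm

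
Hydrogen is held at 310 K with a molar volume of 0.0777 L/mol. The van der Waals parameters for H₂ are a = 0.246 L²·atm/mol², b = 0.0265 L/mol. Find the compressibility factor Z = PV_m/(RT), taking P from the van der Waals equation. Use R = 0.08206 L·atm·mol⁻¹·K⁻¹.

Z ≈ 1.393

P = RT/(V_m − b) − a/V_m² = (0.08206)(310)/(0.0777 − 0.0265) − 0.246/(0.0777)²
  = 25.439/0.051200 − 40.747 = 496.86 − 40.747 = 456.11 atm
Z = PV_m/(RT) = (456.11)(0.0777)/((0.08206)(310)) = 35.440/25.439 = 1.393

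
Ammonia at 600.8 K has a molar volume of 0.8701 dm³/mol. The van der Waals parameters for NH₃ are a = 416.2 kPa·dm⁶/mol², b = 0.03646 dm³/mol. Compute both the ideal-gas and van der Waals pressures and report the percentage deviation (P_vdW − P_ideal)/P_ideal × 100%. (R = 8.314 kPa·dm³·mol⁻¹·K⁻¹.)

Ideal: P_ideal = RT/V_m = (8.314)(600.8)/0.8701 = 5740.78 kPa
vdW: P = RT/(V_m − b) − a/V_m² = 4995.05/0.833640 − 416.2/0.757074 = 5991.85 − 549.748 = 5442.10 kPa
% deviation = (5442.10 − 5740.78)/5740.78 × 100% = -5.20%

-5.20 %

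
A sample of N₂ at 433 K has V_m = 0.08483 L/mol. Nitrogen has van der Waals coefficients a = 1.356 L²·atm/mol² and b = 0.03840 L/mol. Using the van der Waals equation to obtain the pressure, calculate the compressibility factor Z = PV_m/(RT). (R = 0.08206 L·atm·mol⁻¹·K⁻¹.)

Z ≈ 1.377

P = RT/(V_m − b) − a/V_m² = (0.08206)(433)/(0.08483 − 0.03840) − 1.356/(0.08483)²
  = 35.532/0.046430 − 188.43 = 765.28 − 188.43 = 576.85 atm
Z = PV_m/(RT) = (576.85)(0.08483)/((0.08206)(433)) = 48.934/35.532 = 1.377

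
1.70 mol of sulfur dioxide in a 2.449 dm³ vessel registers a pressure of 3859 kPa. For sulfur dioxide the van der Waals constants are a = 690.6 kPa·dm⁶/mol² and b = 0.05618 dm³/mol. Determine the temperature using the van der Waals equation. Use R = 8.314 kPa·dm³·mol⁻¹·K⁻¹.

T ≈ 698.0 K

T = (P + a n²/V²)(V − nb)/(nR)
P + a n²/V² = 3859 + (690.6)(1.70)²/(2.449)² = 4191.8 kPa
V − nb = 2.449 − (1.70)(0.05618) = 2.3535 dm³
T = (4191.8)(2.3535)/((1.70)(8.314)) = 698.0 K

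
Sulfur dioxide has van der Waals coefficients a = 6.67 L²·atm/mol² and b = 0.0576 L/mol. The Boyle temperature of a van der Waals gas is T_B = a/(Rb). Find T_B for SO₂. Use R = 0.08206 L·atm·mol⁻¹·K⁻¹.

T_B ≈ 1411 K

For a van der Waals gas the second virial coefficient B₂ = b − a/(RT) vanishes at T_B = a/(Rb).
T_B = 6.67/(0.08206×0.0576) = 6.67/0.0047267 = 1411 K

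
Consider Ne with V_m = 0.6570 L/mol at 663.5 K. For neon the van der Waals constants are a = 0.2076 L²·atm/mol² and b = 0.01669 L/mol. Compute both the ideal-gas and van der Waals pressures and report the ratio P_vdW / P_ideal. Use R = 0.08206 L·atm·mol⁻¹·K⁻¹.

P_vdW / P_ideal ≈ 1.020

Ideal: P_ideal = RT/V_m = (0.08206)(663.5)/0.6570 = 82.8719 atm
vdW: P = RT/(V_m − b) − a/V_m² = 54.4468/0.640310 − 0.2076/0.431649 = 85.0319 − 0.480946 = 84.5510 atm
Ratio = 84.5510/82.8719 = 1.020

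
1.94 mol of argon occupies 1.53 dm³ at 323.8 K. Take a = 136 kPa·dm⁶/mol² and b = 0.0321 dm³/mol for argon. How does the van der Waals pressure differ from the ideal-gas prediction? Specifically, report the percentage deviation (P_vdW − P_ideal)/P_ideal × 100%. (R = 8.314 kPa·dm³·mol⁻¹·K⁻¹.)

-2.16 %

Ideal: P_ideal = nRT/V = (1.94)(8.314)(323.8)/1.53 = 3413.48 kPa
vdW: P = nRT/(V − nb) − a n²/V² = 5222.62/1.46773 − 511.850/2.34090 = 3558.30 − 218.655 = 3339.65 kPa
% deviation = (3339.65 − 3413.48)/3413.48 × 100% = -2.16%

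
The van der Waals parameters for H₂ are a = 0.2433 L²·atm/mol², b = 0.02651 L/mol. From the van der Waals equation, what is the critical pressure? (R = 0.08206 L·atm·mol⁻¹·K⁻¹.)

P_c ≈ 12.82 atm

For a van der Waals gas, P_c = a/(27b²).
P_c = 0.2433/(27×(0.02651)²) = 0.2433/0.018975 = 12.82 atm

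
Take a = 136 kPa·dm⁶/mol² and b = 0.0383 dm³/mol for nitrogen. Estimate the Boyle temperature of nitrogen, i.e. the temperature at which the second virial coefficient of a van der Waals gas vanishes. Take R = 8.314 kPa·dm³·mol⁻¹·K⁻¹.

T_B ≈ 427.1 K

For a van der Waals gas the second virial coefficient B₂ = b − a/(RT) vanishes at T_B = a/(Rb).
T_B = 136/(8.314×0.0383) = 136/0.31843 = 427.1 K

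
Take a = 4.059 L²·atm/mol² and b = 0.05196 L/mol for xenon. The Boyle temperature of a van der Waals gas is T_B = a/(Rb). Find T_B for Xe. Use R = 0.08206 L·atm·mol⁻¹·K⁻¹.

T_B ≈ 952.0 K

For a van der Waals gas the second virial coefficient B₂ = b − a/(RT) vanishes at T_B = a/(Rb).
T_B = 4.059/(0.08206×0.05196) = 4.059/0.0042638 = 952.0 K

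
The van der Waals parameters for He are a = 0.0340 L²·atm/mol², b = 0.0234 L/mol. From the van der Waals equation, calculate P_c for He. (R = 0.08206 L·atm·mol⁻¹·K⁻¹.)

P_c ≈ 2.300 atm

For a van der Waals gas, P_c = a/(27b²).
P_c = 0.0340/(27×(0.0234)²) = 0.0340/0.014784 = 2.300 atm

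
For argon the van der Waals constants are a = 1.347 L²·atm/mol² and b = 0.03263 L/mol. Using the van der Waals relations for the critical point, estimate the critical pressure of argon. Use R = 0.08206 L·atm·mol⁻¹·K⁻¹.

For a van der Waals gas, P_c = a/(27b²).
P_c = 1.347/(27×(0.03263)²) = 1.347/0.028747 = 46.86 atm

P_c ≈ 46.86 atm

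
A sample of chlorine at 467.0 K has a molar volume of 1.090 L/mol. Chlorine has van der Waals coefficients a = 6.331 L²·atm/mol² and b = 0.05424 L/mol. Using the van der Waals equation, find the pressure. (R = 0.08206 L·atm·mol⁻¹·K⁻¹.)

P ≈ 31.67 atm

P = RT/(V_m − b) − a/V_m²
RT/(V_m − b) = (0.08206)(467.0)/(1.090 − 0.05424) = 38.322/1.0358 = 36.997 atm
a/V_m² = 6.331/(1.090)² = 5.3287 atm
P = 36.997 − 5.3287 = 31.67 atm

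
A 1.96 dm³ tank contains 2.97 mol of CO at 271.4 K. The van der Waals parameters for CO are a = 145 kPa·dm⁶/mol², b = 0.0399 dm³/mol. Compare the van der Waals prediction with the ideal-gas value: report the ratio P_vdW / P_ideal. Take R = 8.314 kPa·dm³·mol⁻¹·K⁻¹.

Ideal: P_ideal = nRT/V = (2.97)(8.314)(271.4)/1.96 = 3419.17 kPa
vdW: P = nRT/(V − nb) − a n²/V² = 6701.57/1.84150 − 1279.03/3.84160 = 3639.19 − 332.942 = 3306.25 kPa
Ratio = 3306.25/3419.17 = 0.9670

P_vdW / P_ideal ≈ 0.9670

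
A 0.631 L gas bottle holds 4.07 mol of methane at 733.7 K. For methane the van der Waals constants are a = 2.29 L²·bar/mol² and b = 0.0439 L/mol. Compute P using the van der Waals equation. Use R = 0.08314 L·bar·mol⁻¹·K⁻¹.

P = nRT/(V − nb) − a n²/V²
nRT/(V − nb) = (4.07)(0.08314)(733.7)/(0.631 − 4.07×0.0439) = 248.27/0.45233 = 548.87 bar
a n²/V² = (2.29)(4.07)²/(0.631)² = 95.272 bar
P = 548.87 − 95.272 = 453.6 bar

P ≈ 453.6 bar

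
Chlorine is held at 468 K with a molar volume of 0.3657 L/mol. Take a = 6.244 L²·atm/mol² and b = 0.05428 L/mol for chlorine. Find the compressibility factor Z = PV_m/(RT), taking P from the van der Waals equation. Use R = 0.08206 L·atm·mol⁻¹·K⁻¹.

Z ≈ 0.7297

P = RT/(V_m − b) − a/V_m² = (0.08206)(468)/(0.3657 − 0.05428) − 6.244/(0.3657)²
  = 38.404/0.31142 − 46.689 = 123.32 − 46.689 = 76.63 atm
Z = PV_m/(RT) = (76.63)(0.3657)/((0.08206)(468)) = 28.024/38.404 = 0.7297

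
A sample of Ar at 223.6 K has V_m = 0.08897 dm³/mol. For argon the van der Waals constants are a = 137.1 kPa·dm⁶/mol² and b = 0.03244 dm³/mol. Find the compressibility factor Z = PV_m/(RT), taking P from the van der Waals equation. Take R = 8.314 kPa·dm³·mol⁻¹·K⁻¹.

P = RT/(V_m − b) − a/V_m² = (8.314)(223.6)/(0.08897 − 0.03244) − 137.1/(0.08897)²
  = 1859.0/0.056530 − 17320 = 32885 − 17320 = 15565 kPa
Z = PV_m/(RT) = (15565)(0.08897)/((8.314)(223.6)) = 1384.8/1859.0 = 0.7449

Z ≈ 0.7449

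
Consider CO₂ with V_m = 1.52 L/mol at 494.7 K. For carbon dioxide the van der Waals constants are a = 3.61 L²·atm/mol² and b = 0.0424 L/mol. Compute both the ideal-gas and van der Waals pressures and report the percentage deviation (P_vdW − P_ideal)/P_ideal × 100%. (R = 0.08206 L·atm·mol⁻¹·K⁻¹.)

Ideal: P_ideal = RT/V_m = (0.08206)(494.7)/1.52 = 26.7073 atm
vdW: P = RT/(V_m − b) − a/V_m² = 40.5951/1.47760 − 3.61/2.31040 = 27.4737 − 1.56250 = 25.9112 atm
% deviation = (25.9112 − 26.7073)/26.7073 × 100% = -2.98%

-2.98 %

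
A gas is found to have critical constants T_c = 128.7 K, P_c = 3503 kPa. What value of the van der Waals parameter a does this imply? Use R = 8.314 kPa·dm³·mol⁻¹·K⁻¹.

From T_c = 8a/(27Rb) and P_c = a/(27b²): a = 27 R² T_c²/(64 P_c).
a = 27×(8.314)²×(128.7)²/(64×3503) = 30912982/224192 = 137.9 kPa·dm⁶/mol²

a ≈ 137.9 kPa·dm⁶/mol²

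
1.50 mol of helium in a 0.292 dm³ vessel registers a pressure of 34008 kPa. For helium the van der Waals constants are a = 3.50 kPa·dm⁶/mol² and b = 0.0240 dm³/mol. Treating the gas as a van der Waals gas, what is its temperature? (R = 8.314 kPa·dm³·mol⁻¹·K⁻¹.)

T ≈ 700.0 K

T = (P + a n²/V²)(V − nb)/(nR)
P + a n²/V² = 34008 + (3.50)(1.50)²/(0.292)² = 34100 kPa
V − nb = 0.292 − (1.50)(0.0240) = 0.25600 dm³
T = (34100)(0.25600)/((1.50)(8.314)) = 700.0 K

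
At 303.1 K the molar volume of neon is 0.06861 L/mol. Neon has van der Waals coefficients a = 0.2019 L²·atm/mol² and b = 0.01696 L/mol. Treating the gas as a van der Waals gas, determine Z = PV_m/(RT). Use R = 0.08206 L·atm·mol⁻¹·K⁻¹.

P = RT/(V_m − b) − a/V_m² = (0.08206)(303.1)/(0.06861 − 0.01696) − 0.2019/(0.06861)²
  = 24.872/0.051650 − 42.891 = 481.55 − 42.891 = 438.66 atm
Z = PV_m/(RT) = (438.66)(0.06861)/((0.08206)(303.1)) = 30.096/24.872 = 1.210

Z ≈ 1.210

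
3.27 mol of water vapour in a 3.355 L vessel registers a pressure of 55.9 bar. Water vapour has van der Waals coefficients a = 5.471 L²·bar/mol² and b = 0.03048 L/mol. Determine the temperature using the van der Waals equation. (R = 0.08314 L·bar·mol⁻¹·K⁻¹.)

T = (P + a n²/V²)(V − nb)/(nR)
P + a n²/V² = 55.9 + (5.471)(3.27)²/(3.355)² = 61.097 bar
V − nb = 3.355 − (3.27)(0.03048) = 3.2553 L
T = (61.097)(3.2553)/((3.27)(0.08314)) = 731.6 K

T ≈ 731.6 K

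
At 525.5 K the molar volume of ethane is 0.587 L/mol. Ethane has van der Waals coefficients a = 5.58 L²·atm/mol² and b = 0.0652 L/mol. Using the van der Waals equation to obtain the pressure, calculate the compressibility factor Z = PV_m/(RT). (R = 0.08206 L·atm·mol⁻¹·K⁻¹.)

P = RT/(V_m − b) − a/V_m² = (0.08206)(525.5)/(0.587 − 0.0652) − 5.58/(0.587)²
  = 43.123/0.52180 − 16.194 = 82.643 − 16.194 = 66.449 atm
Z = PV_m/(RT) = (66.449)(0.587)/((0.08206)(525.5)) = 39.006/43.123 = 0.9045

Z ≈ 0.9045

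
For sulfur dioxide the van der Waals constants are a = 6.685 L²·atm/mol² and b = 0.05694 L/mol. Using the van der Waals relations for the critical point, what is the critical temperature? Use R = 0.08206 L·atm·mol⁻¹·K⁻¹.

For a van der Waals gas, T_c = 8a/(27Rb).
T_c = 8×6.685/(27×0.08206×0.05694) = 53.480/0.12616 = 423.9 K

T_c ≈ 423.9 K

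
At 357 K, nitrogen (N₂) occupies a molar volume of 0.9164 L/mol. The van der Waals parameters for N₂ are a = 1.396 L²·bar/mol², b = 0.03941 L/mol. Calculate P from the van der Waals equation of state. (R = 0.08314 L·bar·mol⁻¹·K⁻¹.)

P ≈ 32.18 bar

P = RT/(V_m − b) − a/V_m²
RT/(V_m − b) = (0.08314)(357)/(0.9164 − 0.03941) = 29.681/0.87699 = 33.844 bar
a/V_m² = 1.396/(0.9164)² = 1.6623 bar
P = 33.844 − 1.6623 = 32.18 bar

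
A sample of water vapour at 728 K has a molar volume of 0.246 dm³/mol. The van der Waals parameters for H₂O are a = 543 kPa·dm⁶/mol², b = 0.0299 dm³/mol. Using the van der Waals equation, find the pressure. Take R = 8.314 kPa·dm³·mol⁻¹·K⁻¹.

P = RT/(V_m − b) − a/V_m²
RT/(V_m − b) = (8.314)(728)/(0.246 − 0.0299) = 6052.6/0.21610 = 28008 kPa
a/V_m² = 543/(0.246)² = 8972.8 kPa
P = 28008 − 8972.8 = 19035 kPa

P ≈ 19035 kPa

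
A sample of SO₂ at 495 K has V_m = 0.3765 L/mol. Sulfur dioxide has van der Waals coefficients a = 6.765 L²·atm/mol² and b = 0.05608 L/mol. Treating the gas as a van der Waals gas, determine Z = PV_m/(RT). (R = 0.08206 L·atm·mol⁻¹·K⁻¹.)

P = RT/(V_m − b) − a/V_m² = (0.08206)(495)/(0.3765 − 0.05608) − 6.765/(0.3765)²
  = 40.620/0.32042 − 47.724 = 126.77 − 47.724 = 79.05 atm
Z = PV_m/(RT) = (79.05)(0.3765)/((0.08206)(495)) = 29.762/40.620 = 0.7327

Z ≈ 0.7327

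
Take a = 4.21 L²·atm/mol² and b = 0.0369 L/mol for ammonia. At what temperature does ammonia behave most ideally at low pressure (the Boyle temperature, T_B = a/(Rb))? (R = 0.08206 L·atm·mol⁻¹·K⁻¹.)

For a van der Waals gas the second virial coefficient B₂ = b − a/(RT) vanishes at T_B = a/(Rb).
T_B = 4.21/(0.08206×0.0369) = 4.21/0.0030280 = 1390 K

T_B ≈ 1390 K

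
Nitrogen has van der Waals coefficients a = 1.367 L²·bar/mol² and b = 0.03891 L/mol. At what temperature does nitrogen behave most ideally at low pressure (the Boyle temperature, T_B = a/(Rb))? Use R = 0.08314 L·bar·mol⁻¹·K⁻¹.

For a van der Waals gas the second virial coefficient B₂ = b − a/(RT) vanishes at T_B = a/(Rb).
T_B = 1.367/(0.08314×0.03891) = 1.367/0.0032350 = 422.6 K

T_B ≈ 422.6 K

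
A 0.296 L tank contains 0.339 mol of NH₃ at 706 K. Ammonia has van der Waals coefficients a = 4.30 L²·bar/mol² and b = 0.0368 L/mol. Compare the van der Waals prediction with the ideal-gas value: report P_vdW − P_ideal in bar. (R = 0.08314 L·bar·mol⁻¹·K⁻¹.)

ΔP ≈ -2.682 bar

Ideal: P_ideal = nRT/V = (0.339)(0.08314)(706)/0.296 = 67.2237 bar
vdW: P = nRT/(V − nb) − a n²/V² = 19.8982/0.283525 − 0.494160/0.0876160 = 70.1815 − 5.64007 = 64.5414 bar
ΔP = 64.5414 − 67.2237 = -2.682 bar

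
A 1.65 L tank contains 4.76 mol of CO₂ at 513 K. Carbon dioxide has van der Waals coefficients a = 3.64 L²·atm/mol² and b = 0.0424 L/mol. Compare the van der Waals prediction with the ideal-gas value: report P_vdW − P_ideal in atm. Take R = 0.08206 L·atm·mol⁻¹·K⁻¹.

ΔP ≈ -13.37 atm

Ideal: P_ideal = nRT/V = (4.76)(0.08206)(513)/1.65 = 121.443 atm
vdW: P = nRT/(V − nb) − a n²/V² = 200.381/1.44818 − 82.4737/2.72250 = 138.367 − 30.2934 = 108.074 atm
ΔP = 108.074 − 121.443 = -13.37 atm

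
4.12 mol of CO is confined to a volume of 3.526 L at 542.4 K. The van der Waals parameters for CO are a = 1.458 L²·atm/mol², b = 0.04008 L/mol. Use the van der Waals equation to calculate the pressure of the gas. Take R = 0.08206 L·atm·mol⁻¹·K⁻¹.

P = nRT/(V − nb) − a n²/V²
nRT/(V − nb) = (4.12)(0.08206)(542.4)/(3.526 − 4.12×0.04008) = 183.38/3.3609 = 54.563 atm
a n²/V² = (1.458)(4.12)²/(3.526)² = 1.9906 atm
P = 54.563 − 1.9906 = 52.57 atm

P ≈ 52.57 atm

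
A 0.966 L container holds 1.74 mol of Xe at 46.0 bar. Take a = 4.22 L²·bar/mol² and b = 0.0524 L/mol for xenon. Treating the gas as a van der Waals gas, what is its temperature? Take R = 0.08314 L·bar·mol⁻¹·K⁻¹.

T = (P + a n²/V²)(V − nb)/(nR)
P + a n²/V² = 46.0 + (4.22)(1.74)²/(0.966)² = 59.692 bar
V − nb = 0.966 − (1.74)(0.0524) = 0.87482 L
T = (59.692)(0.87482)/((1.74)(0.08314)) = 361.0 K

T ≈ 361.0 K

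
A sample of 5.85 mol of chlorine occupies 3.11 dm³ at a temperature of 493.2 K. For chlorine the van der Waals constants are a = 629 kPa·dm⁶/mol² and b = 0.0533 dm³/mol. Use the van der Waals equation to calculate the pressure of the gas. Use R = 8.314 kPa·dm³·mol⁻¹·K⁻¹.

P = nRT/(V − nb) − a n²/V²
nRT/(V − nb) = (5.85)(8.314)(493.2)/(3.11 − 5.85×0.0533) = 23988/2.7982 = 8572.7 kPa
a n²/V² = (629)(5.85)²/(3.11)² = 2225.6 kPa
P = 8572.7 − 2225.6 = 6347 kPa

P ≈ 6347 kPa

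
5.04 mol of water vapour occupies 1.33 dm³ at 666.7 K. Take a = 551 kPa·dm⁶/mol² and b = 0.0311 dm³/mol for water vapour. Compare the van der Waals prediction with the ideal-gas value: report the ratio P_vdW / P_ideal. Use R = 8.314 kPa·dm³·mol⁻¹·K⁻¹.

Ideal: P_ideal = nRT/V = (5.04)(8.314)(666.7)/1.33 = 21004.8 kPa
vdW: P = nRT/(V − nb) − a n²/V² = 27936.4/1.17326 − 13996.3/1.76890 = 23810.9 − 7912.43 = 15898.5 kPa
Ratio = 15898.5/21004.8 = 0.7569

P_vdW / P_ideal ≈ 0.7569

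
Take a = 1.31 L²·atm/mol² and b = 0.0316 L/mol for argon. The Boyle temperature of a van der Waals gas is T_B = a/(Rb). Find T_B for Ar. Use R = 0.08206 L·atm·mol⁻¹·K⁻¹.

T_B ≈ 505.2 K

For a van der Waals gas the second virial coefficient B₂ = b − a/(RT) vanishes at T_B = a/(Rb).
T_B = 1.31/(0.08206×0.0316) = 1.31/0.0025931 = 505.2 K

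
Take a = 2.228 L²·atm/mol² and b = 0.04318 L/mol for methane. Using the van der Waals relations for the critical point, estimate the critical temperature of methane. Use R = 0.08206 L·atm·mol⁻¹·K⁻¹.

T_c ≈ 186.3 K

For a van der Waals gas, T_c = 8a/(27Rb).
T_c = 8×2.228/(27×0.08206×0.04318) = 17.824/0.095670 = 186.3 K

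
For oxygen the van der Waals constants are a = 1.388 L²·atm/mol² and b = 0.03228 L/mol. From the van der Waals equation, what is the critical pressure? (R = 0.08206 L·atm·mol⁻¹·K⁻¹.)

For a van der Waals gas, P_c = a/(27b²).
P_c = 1.388/(27×(0.03228)²) = 1.388/0.028134 = 49.34 atm

P_c ≈ 49.34 atm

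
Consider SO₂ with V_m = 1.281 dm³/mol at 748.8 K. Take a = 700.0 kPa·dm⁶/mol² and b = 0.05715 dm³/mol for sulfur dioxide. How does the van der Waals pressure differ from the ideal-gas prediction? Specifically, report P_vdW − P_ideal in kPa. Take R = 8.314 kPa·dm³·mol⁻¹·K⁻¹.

Ideal: P_ideal = RT/V_m = (8.314)(748.8)/1.281 = 4859.89 kPa
vdW: P = RT/(V_m − b) − a/V_m² = 6225.52/1.22385 − 700.0/1.64096 = 5086.83 − 426.580 = 4660.25 kPa
ΔP = 4660.25 − 4859.89 = -199.6 kPa

ΔP ≈ -199.6 kPa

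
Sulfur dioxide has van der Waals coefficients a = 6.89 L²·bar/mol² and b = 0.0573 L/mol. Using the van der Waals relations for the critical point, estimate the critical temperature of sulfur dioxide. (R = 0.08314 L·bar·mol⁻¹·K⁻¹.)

For a van der Waals gas, T_c = 8a/(27Rb).
T_c = 8×6.89/(27×0.08314×0.0573) = 55.120/0.12863 = 428.5 K

T_c ≈ 428.5 K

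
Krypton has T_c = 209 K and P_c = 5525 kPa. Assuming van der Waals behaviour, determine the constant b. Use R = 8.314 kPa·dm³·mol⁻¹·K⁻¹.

From T_c = 8a/(27Rb) and P_c = a/(27b²): b = R T_c/(8 P_c).
b = (8.314)(209)/(8×5525) = 1737.6/44200 = 0.03931 dm³/mol

b ≈ 0.03931 dm³/mol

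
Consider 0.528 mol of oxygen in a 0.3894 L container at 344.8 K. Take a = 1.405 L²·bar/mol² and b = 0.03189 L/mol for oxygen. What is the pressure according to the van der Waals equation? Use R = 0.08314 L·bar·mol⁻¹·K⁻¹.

P = nRT/(V − nb) − a n²/V²
nRT/(V − nb) = (0.528)(0.08314)(344.8)/(0.3894 − 0.528×0.03189) = 15.136/0.37256 = 40.627 bar
a n²/V² = (1.405)(0.528)²/(0.3894)² = 2.5832 bar
P = 40.627 − 2.5832 = 38.04 bar

P ≈ 38.04 bar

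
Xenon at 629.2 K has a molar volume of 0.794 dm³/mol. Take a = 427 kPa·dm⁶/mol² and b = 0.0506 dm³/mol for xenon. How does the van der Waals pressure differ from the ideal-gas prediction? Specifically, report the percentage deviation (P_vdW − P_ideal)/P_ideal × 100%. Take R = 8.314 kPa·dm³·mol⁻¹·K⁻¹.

Ideal: P_ideal = RT/V_m = (8.314)(629.2)/0.794 = 6588.37 kPa
vdW: P = RT/(V_m − b) − a/V_m² = 5231.17/0.743400 − 427/0.630436 = 7036.82 − 677.309 = 6359.51 kPa
% deviation = (6359.51 − 6588.37)/6588.37 × 100% = -3.47%

-3.47 %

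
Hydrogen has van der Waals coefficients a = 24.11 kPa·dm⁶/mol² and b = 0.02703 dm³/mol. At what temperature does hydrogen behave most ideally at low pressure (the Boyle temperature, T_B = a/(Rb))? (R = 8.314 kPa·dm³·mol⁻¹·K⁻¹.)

T_B ≈ 107.3 K

For a van der Waals gas the second virial coefficient B₂ = b − a/(RT) vanishes at T_B = a/(Rb).
T_B = 24.11/(8.314×0.02703) = 24.11/0.22473 = 107.3 K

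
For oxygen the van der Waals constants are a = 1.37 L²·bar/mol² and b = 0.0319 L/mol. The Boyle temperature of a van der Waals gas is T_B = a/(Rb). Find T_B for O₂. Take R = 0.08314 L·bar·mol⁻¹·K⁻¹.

For a van der Waals gas the second virial coefficient B₂ = b − a/(RT) vanishes at T_B = a/(Rb).
T_B = 1.37/(0.08314×0.0319) = 1.37/0.0026522 = 516.6 K

T_B ≈ 516.6 K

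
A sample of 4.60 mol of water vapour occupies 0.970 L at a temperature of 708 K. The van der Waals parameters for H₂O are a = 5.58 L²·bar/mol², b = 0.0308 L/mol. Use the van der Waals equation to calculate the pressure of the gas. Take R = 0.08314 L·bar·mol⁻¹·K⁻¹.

P ≈ 201.4 bar

P = nRT/(V − nb) − a n²/V²
nRT/(V − nb) = (4.60)(0.08314)(708)/(0.970 − 4.60×0.0308) = 270.77/0.82832 = 326.89 bar
a n²/V² = (5.58)(4.60)²/(0.970)² = 125.49 bar
P = 326.89 − 125.49 = 201.4 bar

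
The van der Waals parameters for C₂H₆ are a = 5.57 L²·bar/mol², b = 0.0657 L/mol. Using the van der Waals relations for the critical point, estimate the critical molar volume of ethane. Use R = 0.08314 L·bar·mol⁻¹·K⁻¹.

V_m,c ≈ 0.1971 L/mol

For a van der Waals gas, V_m,c = 3b.
V_m,c = 3×0.0657 = 0.1971 L/mol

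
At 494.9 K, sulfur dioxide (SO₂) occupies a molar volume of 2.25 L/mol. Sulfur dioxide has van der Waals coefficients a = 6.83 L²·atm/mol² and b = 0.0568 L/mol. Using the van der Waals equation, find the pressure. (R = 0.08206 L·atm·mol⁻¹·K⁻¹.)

P = RT/(V_m − b) − a/V_m²
RT/(V_m − b) = (0.08206)(494.9)/(2.25 − 0.0568) = 40.611/2.1932 = 18.517 atm
a/V_m² = 6.83/(2.25)² = 1.3491 atm
P = 18.517 − 1.3491 = 17.17 atm

P ≈ 17.17 atm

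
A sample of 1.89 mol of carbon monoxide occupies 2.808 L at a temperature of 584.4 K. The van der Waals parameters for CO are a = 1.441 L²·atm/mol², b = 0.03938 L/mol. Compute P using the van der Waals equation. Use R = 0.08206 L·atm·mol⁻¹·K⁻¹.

P ≈ 32.50 atm

P = nRT/(V − nb) − a n²/V²
nRT/(V − nb) = (1.89)(0.08206)(584.4)/(2.808 − 1.89×0.03938) = 90.637/2.7336 = 33.157 atm
a n²/V² = (1.441)(1.89)²/(2.808)² = 0.65282 atm
P = 33.157 − 0.65282 = 32.50 atm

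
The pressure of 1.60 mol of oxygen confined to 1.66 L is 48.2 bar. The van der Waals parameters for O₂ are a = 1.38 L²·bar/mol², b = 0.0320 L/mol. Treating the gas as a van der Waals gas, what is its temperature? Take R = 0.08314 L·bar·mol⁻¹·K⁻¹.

T ≈ 598.4 K

T = (P + a n²/V²)(V − nb)/(nR)
P + a n²/V² = 48.2 + (1.38)(1.60)²/(1.66)² = 49.482 bar
V − nb = 1.66 − (1.60)(0.0320) = 1.6088 L
T = (49.482)(1.6088)/((1.60)(0.08314)) = 598.4 K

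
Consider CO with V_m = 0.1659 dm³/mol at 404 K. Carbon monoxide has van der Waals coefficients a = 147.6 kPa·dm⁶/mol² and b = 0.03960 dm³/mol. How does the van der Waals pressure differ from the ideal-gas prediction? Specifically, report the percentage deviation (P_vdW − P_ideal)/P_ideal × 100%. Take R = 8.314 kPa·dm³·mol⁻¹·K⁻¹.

Ideal: P_ideal = RT/V_m = (8.314)(404)/0.1659 = 20246.3 kPa
vdW: P = RT/(V_m − b) − a/V_m² = 3358.86/0.126300 − 147.6/0.0275228 = 26594.3 − 5362.83 = 21231.5 kPa
% deviation = (21231.5 − 20246.3)/20246.3 × 100% = 4.87%

4.87 %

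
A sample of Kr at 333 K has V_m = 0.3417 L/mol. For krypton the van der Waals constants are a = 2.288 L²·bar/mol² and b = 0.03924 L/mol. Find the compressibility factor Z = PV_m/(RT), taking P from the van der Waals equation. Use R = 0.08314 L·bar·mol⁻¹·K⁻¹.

Z ≈ 0.8879

P = RT/(V_m − b) − a/V_m² = (0.08314)(333)/(0.3417 − 0.03924) − 2.288/(0.3417)²
  = 27.686/0.30246 − 19.596 = 91.536 − 19.596 = 71.940 bar
Z = PV_m/(RT) = (71.940)(0.3417)/((0.08314)(333)) = 24.582/27.686 = 0.8879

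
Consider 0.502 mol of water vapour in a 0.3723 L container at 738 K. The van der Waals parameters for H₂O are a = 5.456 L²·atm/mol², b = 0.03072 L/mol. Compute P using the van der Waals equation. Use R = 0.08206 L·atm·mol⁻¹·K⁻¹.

P = nRT/(V − nb) − a n²/V²
nRT/(V − nb) = (0.502)(0.08206)(738)/(0.3723 − 0.502×0.03072) = 30.401/0.35688 = 85.185 atm
a n²/V² = (5.456)(0.502)²/(0.3723)² = 9.9196 atm
P = 85.185 − 9.9196 = 75.27 atm

P ≈ 75.27 atm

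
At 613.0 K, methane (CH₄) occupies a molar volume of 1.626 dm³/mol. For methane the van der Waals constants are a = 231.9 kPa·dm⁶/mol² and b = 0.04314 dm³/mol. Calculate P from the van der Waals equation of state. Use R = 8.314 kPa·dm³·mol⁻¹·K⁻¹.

P ≈ 3132 kPa

P = RT/(V_m − b) − a/V_m²
RT/(V_m − b) = (8.314)(613.0)/(1.626 − 0.04314) = 5096.5/1.5829 = 3219.7 kPa
a/V_m² = 231.9/(1.626)² = 87.712 kPa
P = 3219.7 − 87.712 = 3132 kPa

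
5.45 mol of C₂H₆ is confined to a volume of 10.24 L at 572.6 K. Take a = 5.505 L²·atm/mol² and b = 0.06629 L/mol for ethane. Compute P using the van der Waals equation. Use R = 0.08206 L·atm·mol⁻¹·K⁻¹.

P ≈ 24.36 atm

P = nRT/(V − nb) − a n²/V²
nRT/(V − nb) = (5.45)(0.08206)(572.6)/(10.24 − 5.45×0.06629) = 256.08/9.8787 = 25.922 atm
a n²/V² = (5.505)(5.45)²/(10.24)² = 1.5594 atm
P = 25.922 − 1.5594 = 24.36 atm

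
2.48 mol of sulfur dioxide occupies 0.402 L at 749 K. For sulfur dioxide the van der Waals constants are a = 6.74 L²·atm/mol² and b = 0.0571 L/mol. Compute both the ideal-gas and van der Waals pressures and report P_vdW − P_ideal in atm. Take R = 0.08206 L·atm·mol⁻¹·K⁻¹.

Ideal: P_ideal = nRT/V = (2.48)(0.08206)(749)/0.402 = 379.174 atm
vdW: P = nRT/(V − nb) − a n²/V² = 152.428/0.260392 − 41.4537/0.161604 = 585.379 − 256.514 = 328.865 atm
ΔP = 328.865 − 379.174 = -50.31 atm

ΔP ≈ -50.31 atm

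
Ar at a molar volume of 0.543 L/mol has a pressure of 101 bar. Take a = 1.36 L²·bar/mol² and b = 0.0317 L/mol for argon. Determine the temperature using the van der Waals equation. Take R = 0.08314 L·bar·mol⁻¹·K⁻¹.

T = (P + a/V_m²)(V_m − b)/R
P + a/V_m² = 101 + 1.36/(0.543)² = 105.61 bar
V_m − b = 0.543 − 0.0317 = 0.51130 L/mol
T = (105.61)(0.51130)/0.08314 = 649.5 K

T ≈ 649.5 K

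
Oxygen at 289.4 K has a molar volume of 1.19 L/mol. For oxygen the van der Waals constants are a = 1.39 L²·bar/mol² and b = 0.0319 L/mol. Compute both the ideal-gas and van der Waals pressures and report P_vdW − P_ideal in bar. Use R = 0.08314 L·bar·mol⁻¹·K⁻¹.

ΔP ≈ -0.425 bar

Ideal: P_ideal = RT/V_m = (0.08314)(289.4)/1.19 = 20.2191 bar
vdW: P = RT/(V_m − b) − a/V_m² = 24.0607/1.15810 − 1.39/1.41610 = 20.7760 − 0.981569 = 19.7944 bar
ΔP = 19.7944 − 20.2191 = -0.425 bar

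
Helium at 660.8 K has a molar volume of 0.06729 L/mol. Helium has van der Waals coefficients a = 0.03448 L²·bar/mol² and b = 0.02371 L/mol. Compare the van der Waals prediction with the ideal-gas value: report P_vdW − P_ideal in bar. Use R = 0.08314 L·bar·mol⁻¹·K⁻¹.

ΔP ≈ 436.6 bar

Ideal: P_ideal = RT/V_m = (0.08314)(660.8)/0.06729 = 816.450 bar
vdW: P = RT/(V_m − b) − a/V_m² = 54.9389/0.0435800 − 0.03448/0.00452794 = 1260.64 − 7.61494 = 1253.03 bar
ΔP = 1253.03 − 816.450 = 436.6 bar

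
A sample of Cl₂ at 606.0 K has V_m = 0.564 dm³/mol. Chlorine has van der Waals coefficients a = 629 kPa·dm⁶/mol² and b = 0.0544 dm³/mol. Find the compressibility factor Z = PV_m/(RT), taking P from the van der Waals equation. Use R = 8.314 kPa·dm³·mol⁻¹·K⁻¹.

P = RT/(V_m − b) − a/V_m² = (8.314)(606.0)/(0.564 − 0.0544) − 629/(0.564)²
  = 5038.3/0.50960 − 1977.4 = 9886.8 − 1977.4 = 7909.4 kPa
Z = PV_m/(RT) = (7909.4)(0.564)/((8.314)(606.0)) = 4460.9/5038.3 = 0.8854

Z ≈ 0.8854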